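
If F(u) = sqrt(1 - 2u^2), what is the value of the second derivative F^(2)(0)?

-2

From the series, [u^2] F = -1; multiply by 2! = 2 to get -2.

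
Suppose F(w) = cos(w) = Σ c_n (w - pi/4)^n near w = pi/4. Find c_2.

c_2 = F′′(pi/4)/2! = -sqrt(2)/4.

-sqrt(2)/4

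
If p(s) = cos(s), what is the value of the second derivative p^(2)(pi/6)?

-sqrt(3)/2

Compute the successive derivatives at the expansion point and divide by k!.
From the series, [(s - pi/6)^2] p = -sqrt(3)/4; multiply by 2! = 2 to get -sqrt(3)/2.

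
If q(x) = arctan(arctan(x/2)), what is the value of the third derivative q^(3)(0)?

Let u equal the inner series; expand the outer function in u and truncate.
The coefficient of x^3 in the expansion is -1/12, so q′′′(0) = 3! * (-1/12) = -1/2.

-1/2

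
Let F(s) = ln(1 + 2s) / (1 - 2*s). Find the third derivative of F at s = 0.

Multiply the numerator's expansion by the denominator's geometric series.
The coefficient of s^3 in the expansion is 20/3, so F′′′(0) = 3! * (20/3) = 40.

40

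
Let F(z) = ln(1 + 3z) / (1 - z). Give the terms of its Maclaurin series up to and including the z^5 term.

Expand each factor separately, then convolve coefficients.
F(0) = 0
F′(0) = 3
F′′(0) = -3
F′′′(0) = 45
F^(4)(0) = -306
F^(5)(0) = 4302

717*z^5/20 - 51*z^4/4 + 15*z^3/2 - 3*z^2/2 + 3*z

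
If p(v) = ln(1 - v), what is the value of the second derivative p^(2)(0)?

-1

The coefficient of v^2 in the expansion is -1/2, so p′′(0) = 2! * (-1/2) = -1.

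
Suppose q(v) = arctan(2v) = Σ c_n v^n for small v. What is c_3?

-8/3

[v^0] = 0;  [v^1] = 2;  [v^2] = 0;  [v^3] = -8/3.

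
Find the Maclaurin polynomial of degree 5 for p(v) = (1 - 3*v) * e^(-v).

-2*v^5/15 + 13*v^4/24 - 5*v^3/3 + 7*v^2/2 - 4*v + 1

Distribute the polynomial across the series and collect like powers.
[v^0] = 1;  [v^1] = -4;  [v^2] = 7/2;  [v^3] = -5/3;  [v^4] = 13/24;  [v^5] = -2/15.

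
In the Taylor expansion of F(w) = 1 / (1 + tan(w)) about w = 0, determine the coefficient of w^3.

-4/3

Use the geometric series for the reciprocal, then substitute.
F(0) = 1
F′(0) = -1
F′′(0) = 2
F′′′(0) = -8
So c_3 = F′′′(0)/3! = -4/3.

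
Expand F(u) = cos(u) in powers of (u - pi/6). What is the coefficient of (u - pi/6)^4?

Apply the Taylor formula c_k = f^(k)(a)/k!.

sqrt(3)/48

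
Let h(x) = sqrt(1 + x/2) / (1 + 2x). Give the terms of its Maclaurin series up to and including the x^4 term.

Take the Cauchy product of the two expansions.
h(0) = 1
h′(0) = -7/4
h′′(0) = 111/16
h′′′(0) = -2661/64
h^(4)(0) = 85137/256

28379*x^4/2048 - 887*x^3/128 + 111*x^2/32 - 7*x/4 + 1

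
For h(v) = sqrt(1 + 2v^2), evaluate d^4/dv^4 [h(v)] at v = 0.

-12

From the series, [v^4] h = -1/2; multiply by 4! = 24 to get -12.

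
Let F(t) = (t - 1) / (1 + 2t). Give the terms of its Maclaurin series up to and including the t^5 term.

48*t^5 - 24*t^4 + 12*t^3 - 6*t^2 + 3*t - 1

Distribute the polynomial across the series and collect like powers.
F(0) = -1
F′(0) = 3
F′′(0) = -12
F′′′(0) = 72
F^(4)(0) = -576
F^(5)(0) = 5760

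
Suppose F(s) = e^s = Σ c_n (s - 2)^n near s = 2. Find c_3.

e^(2)/6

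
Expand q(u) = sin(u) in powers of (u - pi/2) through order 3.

1 - (u - pi/2)^2/2

Use the known series and substitute for the argument.
q(pi/2) = 1
q′(pi/2) = 0
q′′(pi/2) = -1
q′′′(pi/2) = 0
Dividing each by k! gives the coefficients c_0, ..., c_3.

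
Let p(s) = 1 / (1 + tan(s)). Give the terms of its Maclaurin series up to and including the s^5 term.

Use the geometric series for the reciprocal, then substitute.
p(0) = 1
p′(0) = -1
p′′(0) = 2
p′′′(0) = -8
p^(4)(0) = 40
p^(5)(0) = -256

-32*s^5/15 + 5*s^4/3 - 4*s^3/3 + s^2 - s + 1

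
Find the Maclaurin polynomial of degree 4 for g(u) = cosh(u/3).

u^4/1944 + u^2/18 + 1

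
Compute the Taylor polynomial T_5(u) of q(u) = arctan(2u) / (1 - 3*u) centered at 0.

722*u^5/5 + 46*u^4 + 46*u^3/3 + 6*u^2 + 2*u

Use 1/(1 - r) = Σ r^k on the denominator, then take the Cauchy product.
[u^0] = 0;  [u^1] = 2;  [u^2] = 6;  [u^3] = 46/3;  [u^4] = 46;  [u^5] = 722/5.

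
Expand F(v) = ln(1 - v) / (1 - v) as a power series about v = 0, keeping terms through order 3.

Expand 1/(denominator) as a geometric series and multiply by the numerator's series.
F(0) = 0
F′(0) = -1
F′′(0) = -3
F′′′(0) = -11
The Taylor polynomial is Σ F^(k)(0)/k! · v^k.

-11*v^3/6 - 3*v^2/2 - v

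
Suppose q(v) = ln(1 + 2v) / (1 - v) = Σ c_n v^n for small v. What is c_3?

8/3

Use 1/(1 - r) = Σ r^k on the denominator, then take the Cauchy product.
q(0) = 0
q′(0) = 2
q′′(0) = 0
q′′′(0) = 16
So c_3 = q′′′(0)/3! = 8/3.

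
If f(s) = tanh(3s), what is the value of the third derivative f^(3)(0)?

Use the known series and substitute for the argument.
The coefficient of s^3 in the expansion is -9, so f′′′(0) = 3! * (-9) = -54.

-54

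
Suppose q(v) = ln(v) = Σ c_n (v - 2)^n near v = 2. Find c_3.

1/24

Compute the successive derivatives at the expansion point and divide by k!.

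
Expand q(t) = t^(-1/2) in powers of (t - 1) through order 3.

-5*(t - 1)^3/16 + 3*(t - 1)^2/8 - (t - 1)/2 + 1

q(1) = 1
q′(1) = -1/2
q′′(1) = 3/4
q′′′(1) = -15/8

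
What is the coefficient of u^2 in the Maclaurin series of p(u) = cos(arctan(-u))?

-1/2

Substitute the inner expansion into the outer series and collect powers.
p(0) = 1
p′(0) = 0
p′′(0) = -1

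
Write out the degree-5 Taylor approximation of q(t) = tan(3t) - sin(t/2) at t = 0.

Combine the two series term by term.
q(0) = 0
q′(0) = 5/2
q′′(0) = 0
q′′′(0) = 433/8
q^(4)(0) = 0
q^(5)(0) = 124415/32

24883*t^5/768 + 433*t^3/48 + 5*t/2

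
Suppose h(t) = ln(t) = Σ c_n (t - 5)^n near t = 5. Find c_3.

1/375

Compute the successive derivatives at the expansion point and divide by k!.
h(5) = ln(5)
h′(5) = 1/5
h′′(5) = -1/25
h′′′(5) = 2/125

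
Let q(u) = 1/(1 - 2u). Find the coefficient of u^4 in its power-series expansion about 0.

q(0) = 1
q′(0) = 2
q′′(0) = 8
q′′′(0) = 48
q^(4)(0) = 384
So c_4 = q^(4)(0)/4! = 16.

16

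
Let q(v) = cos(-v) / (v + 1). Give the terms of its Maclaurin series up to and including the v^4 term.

13*v^4/24 - v^3/2 + v^2/2 - v + 1

Multiply the numerator's expansion by the denominator's geometric series.
q(0) = 1
q′(0) = -1
q′′(0) = 1
q′′′(0) = -3
q^(4)(0) = 13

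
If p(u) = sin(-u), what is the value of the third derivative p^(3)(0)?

From the series, [u^3] p = 1/6; multiply by 3! = 6 to get 1.

1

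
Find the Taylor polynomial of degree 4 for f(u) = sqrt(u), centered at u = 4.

-5*(u - 4)^4/16384 + (u - 4)^3/512 - (u - 4)^2/64 + (u - 4)/4 + 2

[(u - 4)^0] = 2;  [(u - 4)^1] = 1/4;  [(u - 4)^2] = -1/64;  [(u - 4)^3] = 1/512;  [(u - 4)^4] = -5/16384.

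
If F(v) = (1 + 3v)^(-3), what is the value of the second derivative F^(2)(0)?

From the series, [v^2] F = 54; multiply by 2! = 2 to get 108.

108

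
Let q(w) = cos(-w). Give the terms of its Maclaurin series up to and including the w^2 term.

1 - w^2/2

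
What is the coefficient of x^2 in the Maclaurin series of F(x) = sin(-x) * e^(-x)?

1

Take the Cauchy product of the two expansions.
F(0) = 0
F′(0) = -1
F′′(0) = 2
Dividing each by k! gives the coefficients c_0, ..., c_2.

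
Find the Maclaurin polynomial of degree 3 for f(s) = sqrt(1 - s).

-s^3/16 - s^2/8 - s/2 + 1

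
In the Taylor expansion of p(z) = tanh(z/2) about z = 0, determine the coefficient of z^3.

-1/24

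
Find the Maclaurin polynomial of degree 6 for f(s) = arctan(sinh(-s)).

-s^5/24 + s^3/6 - s

Compose series: expand the inner function first, then feed it into the outer expansion.
f(0) = 0
f′(0) = -1
f′′(0) = 0
f′′′(0) = 1
f^(4)(0) = 0
f^(5)(0) = -5
f^(6)(0) = 0
Dividing each by k! gives the coefficients c_0, ..., c_6.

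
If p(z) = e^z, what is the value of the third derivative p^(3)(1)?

Differentiate repeatedly and evaluate at the center.
From the series, [(z - 1)^3] p = e/6; multiply by 3! = 6 to get e.

e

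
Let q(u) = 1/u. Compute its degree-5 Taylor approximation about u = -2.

-(u + 2)^5/64 - (u + 2)^4/32 - (u + 2)^3/16 - (u + 2)^2/8 - (u + 2)/4 - 1/2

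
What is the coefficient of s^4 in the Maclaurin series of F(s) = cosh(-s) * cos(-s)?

Multiply the two series term by term and collect like powers.
F(0) = 1
F′(0) = 0
F′′(0) = 0
F′′′(0) = 0
F^(4)(0) = -4
So c_4 = F^(4)(0)/4! = -1/6.

-1/6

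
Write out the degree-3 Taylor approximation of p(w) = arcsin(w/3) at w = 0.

p(0) = 0
p′(0) = 1/3
p′′(0) = 0
p′′′(0) = 1/27
Then c_k = p^(k)(0)/k! gives each Taylor coefficient.

w^3/162 + w/3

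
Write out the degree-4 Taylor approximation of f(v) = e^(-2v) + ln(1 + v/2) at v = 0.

Add the two expansions coefficient-wise.
f(0) = 1
f′(0) = -3/2
f′′(0) = 15/4
f′′′(0) = -31/4
f^(4)(0) = 125/8

125*v^4/192 - 31*v^3/24 + 15*v^2/8 - 3*v/2 + 1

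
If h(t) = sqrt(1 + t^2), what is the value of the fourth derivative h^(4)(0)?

-3

From the series, [t^4] h = -1/8; multiply by 4! = 24 to get -3.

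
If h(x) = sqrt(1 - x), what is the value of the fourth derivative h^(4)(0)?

Differentiate repeatedly and evaluate at the center.
The coefficient of x^4 in the expansion is -5/128, so h^(4)(0) = 4! * (-5/128) = -15/16.

-15/16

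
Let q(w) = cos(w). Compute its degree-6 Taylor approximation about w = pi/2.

q(pi/2) = 0
q′(pi/2) = -1
q′′(pi/2) = 0
q′′′(pi/2) = 1
q^(4)(pi/2) = 0
q^(5)(pi/2) = -1
q^(6)(pi/2) = 0
Dividing each by k! gives the coefficients c_0, ..., c_6.

-(w - pi/2)^5/120 + (w - pi/2)^3/6 - (w - pi/2)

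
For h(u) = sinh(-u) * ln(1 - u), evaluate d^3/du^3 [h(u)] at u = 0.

3

Take the Cauchy product of the two expansions.
From the series, [u^3] h = 1/2; multiply by 3! = 6 to get 3.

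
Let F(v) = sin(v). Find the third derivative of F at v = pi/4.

From the series, [(v - pi/4)^3] F = -sqrt(2)/12; multiply by 3! = 6 to get -sqrt(2)/2.

-sqrt(2)/2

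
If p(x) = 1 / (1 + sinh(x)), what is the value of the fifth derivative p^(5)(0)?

Expand as Σ (-1)^k u^k with u equal to the inner function's series.
The coefficient of x^5 in the expansion is -181/120, so p^(5)(0) = 5! * (-181/120) = -181.

-181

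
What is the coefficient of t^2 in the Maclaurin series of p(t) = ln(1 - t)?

-1/2

[t^0] = 0;  [t^1] = -1;  [t^2] = -1/2.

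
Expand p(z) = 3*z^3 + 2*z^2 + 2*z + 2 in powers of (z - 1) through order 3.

p(1) = 9
p′(1) = 15
p′′(1) = 22
p′′′(1) = 18
Dividing each by k! gives the coefficients c_0, ..., c_3.

3*(z - 1)^3 + 11*(z - 1)^2 + 15*(z - 1) + 9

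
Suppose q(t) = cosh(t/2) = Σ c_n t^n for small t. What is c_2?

1/8

q(0) = 1
q′(0) = 0
q′′(0) = 1/4
The Taylor polynomial is Σ q^(k)(0)/k! · t^k.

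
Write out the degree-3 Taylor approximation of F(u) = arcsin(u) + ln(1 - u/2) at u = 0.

Expand each term separately and add.
F(0) = 0
F′(0) = 1/2
F′′(0) = -1/4
F′′′(0) = 3/4

u^3/8 - u^2/8 + u/2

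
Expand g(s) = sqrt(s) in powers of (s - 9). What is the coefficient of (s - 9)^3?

1/3888

g(9) = 3
g′(9) = 1/6
g′′(9) = -1/108
g′′′(9) = 1/648
Then c_k = g^(k)(9)/k! gives each Taylor coefficient.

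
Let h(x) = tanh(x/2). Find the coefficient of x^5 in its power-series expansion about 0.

1/240

h(0) = 0
h′(0) = 1/2
h′′(0) = 0
h′′′(0) = -1/4
h^(4)(0) = 0
h^(5)(0) = 1/2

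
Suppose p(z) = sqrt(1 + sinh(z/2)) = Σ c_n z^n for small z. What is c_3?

Plug the Maclaurin series of the inner function into that of the outer and collect terms.
p(0) = 1
p′(0) = 1/4
p′′(0) = -1/16
p′′′(0) = 7/64
So c_3 = p′′′(0)/3! = 7/384.

7/384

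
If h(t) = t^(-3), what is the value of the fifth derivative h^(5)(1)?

-2520

Apply the Taylor formula c_k = f^(k)(a)/k!.
The coefficient of (t - 1)^5 in the expansion is -21, so h^(5)(1) = 5! * (-21) = -2520.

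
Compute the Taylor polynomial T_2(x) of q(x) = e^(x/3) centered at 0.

x^2/18 + x/3 + 1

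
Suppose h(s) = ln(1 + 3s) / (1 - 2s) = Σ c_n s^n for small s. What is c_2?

Multiply the two series term by term and collect like powers.
So c_2 = h′′(0)/2! = 3/2.

3/2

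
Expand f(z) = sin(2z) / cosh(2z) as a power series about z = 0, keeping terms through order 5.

48*z^5/5 - 16*z^3/3 + 2*z

Invert the denominator's series and multiply.
f(0) = 0
f′(0) = 2
f′′(0) = 0
f′′′(0) = -32
f^(4)(0) = 0
f^(5)(0) = 1152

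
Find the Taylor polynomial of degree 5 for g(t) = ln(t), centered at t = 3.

(t - 3)^5/1215 - (t - 3)^4/324 + (t - 3)^3/81 - (t - 3)^2/18 + (t - 3)/3 + ln(3)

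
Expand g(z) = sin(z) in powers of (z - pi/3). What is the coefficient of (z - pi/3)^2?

Compute the successive derivatives at the expansion point and divide by k!.
g(pi/3) = sqrt(3)/2
g′(pi/3) = 1/2
g′′(pi/3) = -sqrt(3)/2
So c_2 = g′′(pi/3)/2! = -sqrt(3)/4.

-sqrt(3)/4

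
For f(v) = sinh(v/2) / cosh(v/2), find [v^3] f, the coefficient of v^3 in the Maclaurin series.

-1/24

Write the quotient as an unknown series and match coefficients against numerator = denominator · series.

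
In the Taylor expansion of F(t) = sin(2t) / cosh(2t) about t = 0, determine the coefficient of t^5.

Divide the numerator series by the denominator series (power-series long division).
F(0) = 0
F′(0) = 2
F′′(0) = 0
F′′′(0) = -32
F^(4)(0) = 0
F^(5)(0) = 1152

48/5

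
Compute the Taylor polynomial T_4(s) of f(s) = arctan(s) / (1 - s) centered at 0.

2*s^4/3 + 2*s^3/3 + s^2 + s

Expand each factor separately, then convolve coefficients.
[s^0] = 0;  [s^1] = 1;  [s^2] = 1;  [s^3] = 2/3;  [s^4] = 2/3.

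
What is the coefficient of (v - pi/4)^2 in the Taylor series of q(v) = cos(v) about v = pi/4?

[(v - pi/4)^0] = sqrt(2)/2;  [(v - pi/4)^1] = -sqrt(2)/2;  [(v - pi/4)^2] = -sqrt(2)/4.

-sqrt(2)/4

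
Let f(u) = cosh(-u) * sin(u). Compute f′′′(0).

Take the Cauchy product of the two expansions.
From the series, [u^3] f = 1/3; multiply by 3! = 6 to get 2.

2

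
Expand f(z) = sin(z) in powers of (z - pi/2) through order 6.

-(z - pi/2)^6/720 + (z - pi/2)^4/24 - (z - pi/2)^2/2 + 1

[(z - pi/2)^0] = 1;  [(z - pi/2)^1] = 0;  [(z - pi/2)^2] = -1/2;  [(z - pi/2)^3] = 0;  [(z - pi/2)^4] = 1/24;  [(z - pi/2)^5] = 0;  [(z - pi/2)^6] = -1/720.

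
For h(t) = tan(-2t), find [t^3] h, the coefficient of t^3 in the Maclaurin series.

-8/3

h(0) = 0
h′(0) = -2
h′′(0) = 0
h′′′(0) = -16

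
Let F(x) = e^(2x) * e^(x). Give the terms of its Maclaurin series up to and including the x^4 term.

Take the Cauchy product of the two expansions.

27*x^4/8 + 9*x^3/2 + 9*x^2/2 + 3*x + 1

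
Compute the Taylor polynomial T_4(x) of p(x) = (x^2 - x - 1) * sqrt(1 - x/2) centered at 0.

Shift and add copies of the series according to the polynomial's terms.
p(0) = -1
p′(0) = -3/4
p′′(0) = 41/16
p′′′(0) = -81/64
p^(4)(0) = -129/256

-43*x^4/2048 - 27*x^3/128 + 41*x^2/32 - 3*x/4 - 1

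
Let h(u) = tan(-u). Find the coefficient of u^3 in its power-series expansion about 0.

h(0) = 0
h′(0) = -1
h′′(0) = 0
h′′′(0) = -2
So c_3 = h′′′(0)/3! = -1/3.

-1/3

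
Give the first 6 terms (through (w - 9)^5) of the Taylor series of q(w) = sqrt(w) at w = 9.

[(w - 9)^0] = 3;  [(w - 9)^1] = 1/6;  [(w - 9)^2] = -1/216;  [(w - 9)^3] = 1/3888;  [(w - 9)^4] = -5/279936;  [(w - 9)^5] = 7/5038848.

7*(w - 9)^5/5038848 - 5*(w - 9)^4/279936 + (w - 9)^3/3888 - (w - 9)^2/216 + (w - 9)/6 + 3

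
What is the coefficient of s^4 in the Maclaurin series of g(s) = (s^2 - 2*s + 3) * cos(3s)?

45/8

Multiply each power in the prefactor through the base expansion.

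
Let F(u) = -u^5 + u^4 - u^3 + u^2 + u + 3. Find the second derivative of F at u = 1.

Use the known series and substitute for the argument.
The coefficient of (u - 1)^2 in the expansion is -6, so F′′(1) = 2! * (-6) = -12.

-12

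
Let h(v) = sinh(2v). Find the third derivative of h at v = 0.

8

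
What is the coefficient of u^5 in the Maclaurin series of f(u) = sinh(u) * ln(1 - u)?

Write out both Maclaurin series and multiply, keeping only the needed powers.
[u^0] = 0;  [u^1] = 0;  [u^2] = -1;  [u^3] = -1/2;  [u^4] = -1/2;  [u^5] = -1/3.

-1/3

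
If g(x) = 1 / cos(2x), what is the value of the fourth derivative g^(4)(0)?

Invert the denominator's series and multiply.
The coefficient of x^4 in the expansion is 10/3, so g^(4)(0) = 4! * (10/3) = 80.

80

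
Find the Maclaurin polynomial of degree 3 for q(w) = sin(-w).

q(0) = 0
q′(0) = -1
q′′(0) = 0
q′′′(0) = 1
Dividing each by k! gives the coefficients c_0, ..., c_3.

w^3/6 - w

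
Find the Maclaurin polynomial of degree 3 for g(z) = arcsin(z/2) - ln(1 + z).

-5*z^3/16 + z^2/2 - z/2

Add the two expansions coefficient-wise.
[z^0] = 0;  [z^1] = -1/2;  [z^2] = 1/2;  [z^3] = -5/16.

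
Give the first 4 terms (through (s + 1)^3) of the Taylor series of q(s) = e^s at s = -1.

q(-1) = e^(-1)
q′(-1) = e^(-1)
q′′(-1) = e^(-1)
q′′′(-1) = e^(-1)
The Taylor polynomial is Σ q^(k)(-1)/k! · (s + 1)^k.

(s + 1)^3*e^(-1)/6 + (s + 1)^2*e^(-1)/2 + (s + 1)*e^(-1) + e^(-1)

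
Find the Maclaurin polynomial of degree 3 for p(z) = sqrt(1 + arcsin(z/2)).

Compose series: expand the inner function first, then feed it into the outer expansion.
p(0) = 1
p′(0) = 1/4
p′′(0) = -1/16
p′′′(0) = 7/64
The Taylor polynomial is Σ p^(k)(0)/k! · z^k.

7*z^3/384 - z^2/32 + z/4 + 1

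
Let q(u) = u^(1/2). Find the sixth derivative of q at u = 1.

-945/64

From the series, [(u - 1)^6] q = -21/1024; multiply by 6! = 720 to get -945/64.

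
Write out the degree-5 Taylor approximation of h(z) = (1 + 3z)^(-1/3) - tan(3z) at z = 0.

-941*z^5/15 + 35*z^4/3 - 41*z^3/3 + 2*z^2 - 4*z + 1

Add the two expansions coefficient-wise.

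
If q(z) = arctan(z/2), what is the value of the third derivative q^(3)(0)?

-1/4

The coefficient of z^3 in the expansion is -1/24, so q′′′(0) = 3! * (-1/24) = -1/4.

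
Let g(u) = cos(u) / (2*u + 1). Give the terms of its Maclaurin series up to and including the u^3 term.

-7*u^3 + 7*u^2/2 - 2*u + 1

Expand 1/(denominator) as a geometric series and multiply by the numerator's series.
[u^0] = 1;  [u^1] = -2;  [u^2] = 7/2;  [u^3] = -7.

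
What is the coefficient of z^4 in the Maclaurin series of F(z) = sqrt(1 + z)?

-5/128

F(0) = 1
F′(0) = 1/2
F′′(0) = -1/4
F′′′(0) = 3/8
F^(4)(0) = -15/16
Then c_k = F^(k)(0)/k! gives each Taylor coefficient.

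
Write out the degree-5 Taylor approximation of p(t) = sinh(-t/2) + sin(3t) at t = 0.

1555*t^5/768 - 217*t^3/48 + 5*t/2

Expand each term separately and add.
p(0) = 0
p′(0) = 5/2
p′′(0) = 0
p′′′(0) = -217/8
p^(4)(0) = 0
p^(5)(0) = 7775/32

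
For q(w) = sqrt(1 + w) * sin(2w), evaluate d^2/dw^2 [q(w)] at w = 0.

2

Write out both Maclaurin series and multiply, keeping only the needed powers.
From the series, [w^2] q = 1; multiply by 2! = 2 to get 2.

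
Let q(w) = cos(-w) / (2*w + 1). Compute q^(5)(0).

-3370

Multiply the numerator's expansion by the denominator's geometric series.
From the series, [w^5] q = -337/12; multiply by 5! = 120 to get -3370.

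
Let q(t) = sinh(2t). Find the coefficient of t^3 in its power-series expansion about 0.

4/3

[t^0] = 0;  [t^1] = 2;  [t^2] = 0;  [t^3] = 4/3.
So c_3 = q′′′(0)/3! = 4/3.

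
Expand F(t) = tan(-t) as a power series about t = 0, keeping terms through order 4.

Apply the Taylor formula c_k = f^(k)(a)/k!.
F(0) = 0
F′(0) = -1
F′′(0) = 0
F′′′(0) = -2
F^(4)(0) = 0
The Taylor polynomial is Σ F^(k)(0)/k! · t^k.

-t^3/3 - t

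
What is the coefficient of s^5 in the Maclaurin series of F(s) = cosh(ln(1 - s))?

Substitute the inner expansion into the outer series and collect powers.
[s^0] = 1;  [s^1] = 0;  [s^2] = 1/2;  [s^3] = 1/2;  [s^4] = 1/2;  [s^5] = 1/2.

1/2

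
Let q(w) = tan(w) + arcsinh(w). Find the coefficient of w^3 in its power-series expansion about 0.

Combine the two series term by term.
[w^0] = 0;  [w^1] = 2;  [w^2] = 0;  [w^3] = 1/6.

1/6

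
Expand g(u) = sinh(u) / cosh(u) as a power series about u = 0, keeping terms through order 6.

Invert the denominator's series and multiply.
g(0) = 0
g′(0) = 1
g′′(0) = 0
g′′′(0) = -2
g^(4)(0) = 0
g^(5)(0) = 16
g^(6)(0) = 0

2*u^5/15 - u^3/3 + u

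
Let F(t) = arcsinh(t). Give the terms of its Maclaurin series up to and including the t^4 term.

F(0) = 0
F′(0) = 1
F′′(0) = 0
F′′′(0) = -1
F^(4)(0) = 0

-t^3/6 + t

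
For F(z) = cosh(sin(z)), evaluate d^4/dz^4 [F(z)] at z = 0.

Let u equal the inner series; expand the outer function in u and truncate.
The coefficient of z^4 in the expansion is -1/8, so F^(4)(0) = 4! * (-1/8) = -3.

-3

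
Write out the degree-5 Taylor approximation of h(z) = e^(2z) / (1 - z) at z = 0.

Expand 1/(denominator) as a geometric series and multiply by the numerator's series.
h(0) = 1
h′(0) = 3
h′′(0) = 10
h′′′(0) = 38
h^(4)(0) = 168
h^(5)(0) = 872
The Taylor polynomial is Σ h^(k)(0)/k! · z^k.

109*z^5/15 + 7*z^4 + 19*z^3/3 + 5*z^2 + 3*z + 1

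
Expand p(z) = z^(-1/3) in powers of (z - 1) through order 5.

Apply the Taylor formula c_k = f^(k)(a)/k!.
[(z - 1)^0] = 1;  [(z - 1)^1] = -1/3;  [(z - 1)^2] = 2/9;  [(z - 1)^3] = -14/81;  [(z - 1)^4] = 35/243;  [(z - 1)^5] = -91/729.

-91*(z - 1)^5/729 + 35*(z - 1)^4/243 - 14*(z - 1)^3/81 + 2*(z - 1)^2/9 - (z - 1)/3 + 1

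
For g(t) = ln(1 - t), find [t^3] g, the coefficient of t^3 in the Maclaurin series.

-1/3

g(0) = 0
g′(0) = -1
g′′(0) = -1
g′′′(0) = -2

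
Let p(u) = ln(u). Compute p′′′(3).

2/27

Differentiate repeatedly and evaluate at the center.
The coefficient of (u - 3)^3 in the expansion is 1/81, so p′′′(3) = 3! * (1/81) = 2/27.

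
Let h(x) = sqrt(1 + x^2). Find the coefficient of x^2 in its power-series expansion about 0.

1/2

Apply the Taylor formula c_k = f^(k)(a)/k!.
h(0) = 1
h′(0) = 0
h′′(0) = 1
The Taylor polynomial is Σ h^(k)(0)/k! · x^k.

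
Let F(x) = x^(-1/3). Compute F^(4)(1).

280/81

The coefficient of (x - 1)^4 in the expansion is 35/243, so F^(4)(1) = 4! * (35/243) = 280/81.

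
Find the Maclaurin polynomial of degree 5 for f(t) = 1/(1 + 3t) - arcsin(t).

Combine the two series term by term.
f(0) = 1
f′(0) = -4
f′′(0) = 18
f′′′(0) = -163
f^(4)(0) = 1944
f^(5)(0) = -29169

-9723*t^5/40 + 81*t^4 - 163*t^3/6 + 9*t^2 - 4*t + 1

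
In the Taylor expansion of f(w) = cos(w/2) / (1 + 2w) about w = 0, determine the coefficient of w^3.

-31/4

Write out both Maclaurin series and multiply, keeping only the needed powers.
f(0) = 1
f′(0) = -2
f′′(0) = 31/4
f′′′(0) = -93/2
The Taylor polynomial is Σ f^(k)(0)/k! · w^k.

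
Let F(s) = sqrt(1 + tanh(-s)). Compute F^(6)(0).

Compose series: expand the inner function first, then feed it into the outer expansion.
The coefficient of s^6 in the expansion is -721/46080, so F^(6)(0) = 6! * (-721/46080) = -721/64.

-721/64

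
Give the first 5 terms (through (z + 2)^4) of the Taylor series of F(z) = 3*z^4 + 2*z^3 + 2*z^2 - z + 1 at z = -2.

3*(z + 2)^4 - 22*(z + 2)^3 + 62*(z + 2)^2 - 81*(z + 2) + 43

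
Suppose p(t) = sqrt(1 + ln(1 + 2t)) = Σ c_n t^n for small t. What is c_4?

Plug the Maclaurin series of the inner function into that of the outer and collect terms.
[t^0] = 1;  [t^1] = 1;  [t^2] = -3/2;  [t^3] = 17/6;  [t^4] = -143/24.
So c_4 = p^(4)(0)/4! = -143/24.

-143/24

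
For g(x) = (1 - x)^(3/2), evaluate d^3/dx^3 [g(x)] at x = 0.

3/8

From the series, [x^3] g = 1/16; multiply by 3! = 6 to get 3/8.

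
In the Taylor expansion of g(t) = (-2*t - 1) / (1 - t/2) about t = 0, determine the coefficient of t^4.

-5/16

Shift and add copies of the series according to the polynomial's terms.
g(0) = -1
g′(0) = -5/2
g′′(0) = -5/2
g′′′(0) = -15/4
g^(4)(0) = -15/2
The Taylor polynomial is Σ g^(k)(0)/k! · t^k.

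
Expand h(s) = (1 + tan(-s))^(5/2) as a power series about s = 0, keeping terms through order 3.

-55*s^3/48 + 15*s^2/8 - 5*s/2 + 1

Plug the Maclaurin series of the inner function into that of the outer and collect terms.
h(0) = 1
h′(0) = -5/2
h′′(0) = 15/4
h′′′(0) = -55/8
Dividing each by k! gives the coefficients c_0, ..., c_3.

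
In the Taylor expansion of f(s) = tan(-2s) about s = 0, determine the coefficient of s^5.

Differentiate repeatedly and evaluate at the center.
f(0) = 0
f′(0) = -2
f′′(0) = 0
f′′′(0) = -16
f^(4)(0) = 0
f^(5)(0) = -512
Dividing each by k! gives the coefficients c_0, ..., c_5.

-64/15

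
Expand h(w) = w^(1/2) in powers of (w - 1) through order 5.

Compute the successive derivatives at the expansion point and divide by k!.
h(1) = 1
h′(1) = 1/2
h′′(1) = -1/4
h′′′(1) = 3/8
h^(4)(1) = -15/16
h^(5)(1) = 105/32
Then c_k = h^(k)(1)/k! gives each Taylor coefficient.

7*(w - 1)^5/256 - 5*(w - 1)^4/128 + (w - 1)^3/16 - (w - 1)^2/8 + (w - 1)/2 + 1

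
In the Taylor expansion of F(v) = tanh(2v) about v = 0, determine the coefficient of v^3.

-8/3

[v^0] = 0;  [v^1] = 2;  [v^2] = 0;  [v^3] = -8/3.
So c_3 = F′′′(0)/3! = -8/3.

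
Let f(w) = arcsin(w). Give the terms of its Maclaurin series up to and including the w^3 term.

Differentiate repeatedly and evaluate at the center.
f(0) = 0
f′(0) = 1
f′′(0) = 0
f′′′(0) = 1
Dividing each by k! gives the coefficients c_0, ..., c_3.

w^3/6 + w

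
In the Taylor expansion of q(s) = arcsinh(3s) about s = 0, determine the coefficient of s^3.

-9/2

Apply the Taylor formula c_k = f^(k)(a)/k!.
q(0) = 0
q′(0) = 3
q′′(0) = 0
q′′′(0) = -27
The Taylor polynomial is Σ q^(k)(0)/k! · s^k.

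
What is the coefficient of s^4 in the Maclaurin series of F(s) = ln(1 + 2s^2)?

-2

F(0) = 0
F′(0) = 0
F′′(0) = 4
F′′′(0) = 0
F^(4)(0) = -48
So c_4 = F^(4)(0)/4! = -2.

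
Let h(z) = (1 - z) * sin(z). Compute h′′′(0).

-1

Shift and add copies of the series according to the polynomial's terms.
From the series, [z^3] h = -1/6; multiply by 3! = 6 to get -1.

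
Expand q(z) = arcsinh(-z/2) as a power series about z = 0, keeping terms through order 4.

z^3/48 - z/2

q(0) = 0
q′(0) = -1/2
q′′(0) = 0
q′′′(0) = 1/8
q^(4)(0) = 0
Dividing each by k! gives the coefficients c_0, ..., c_4.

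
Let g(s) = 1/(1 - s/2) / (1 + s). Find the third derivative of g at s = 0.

Write out both Maclaurin series and multiply, keeping only the needed powers.
From the series, [s^3] g = -5/8; multiply by 3! = 6 to get -15/4.

-15/4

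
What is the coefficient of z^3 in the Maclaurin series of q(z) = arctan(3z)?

-9

Use the known series and substitute for the argument.
[z^0] = 0;  [z^1] = 3;  [z^2] = 0;  [z^3] = -9.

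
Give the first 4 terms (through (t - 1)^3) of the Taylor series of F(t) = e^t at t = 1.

e*(t - 1)^3/6 + e*(t - 1)^2/2 + e*(t - 1) + e

F(1) = e
F′(1) = e
F′′(1) = e
F′′′(1) = e
Then c_k = F^(k)(1)/k! gives each Taylor coefficient.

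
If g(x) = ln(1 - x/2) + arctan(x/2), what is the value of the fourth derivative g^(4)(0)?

-3/8

Expand each term separately and add.
The coefficient of x^4 in the expansion is -1/64, so g^(4)(0) = 4! * (-1/64) = -3/8.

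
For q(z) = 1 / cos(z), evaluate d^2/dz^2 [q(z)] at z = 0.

1

Write the quotient as an unknown series and match coefficients against numerator = denominator · series.
The coefficient of z^2 in the expansion is 1/2, so q′′(0) = 2! * (1/2) = 1.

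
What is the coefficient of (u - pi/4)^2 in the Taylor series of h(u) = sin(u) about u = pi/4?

Compute the successive derivatives at the expansion point and divide by k!.
So c_2 = h′′(pi/4)/2! = -sqrt(2)/4.

-sqrt(2)/4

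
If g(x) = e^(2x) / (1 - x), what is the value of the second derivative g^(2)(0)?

10

Write out both Maclaurin series and multiply, keeping only the needed powers.
The coefficient of x^2 in the expansion is 5, so g′′(0) = 2! * (5) = 10.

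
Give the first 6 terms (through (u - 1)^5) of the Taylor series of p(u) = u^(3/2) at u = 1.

Compute the successive derivatives at the expansion point and divide by k!.
p(1) = 1
p′(1) = 3/2
p′′(1) = 3/4
p′′′(1) = -3/8
p^(4)(1) = 9/16
p^(5)(1) = -45/32

-3*(u - 1)^5/256 + 3*(u - 1)^4/128 - (u - 1)^3/16 + 3*(u - 1)^2/8 + 3*(u - 1)/2 + 1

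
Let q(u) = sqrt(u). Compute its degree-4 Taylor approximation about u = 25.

Use the known series and substitute for the argument.
q(25) = 5
q′(25) = 1/10
q′′(25) = -1/500
q′′′(25) = 3/25000
q^(4)(25) = -3/250000

-(u - 25)^4/2000000 + (u - 25)^3/50000 - (u - 25)^2/1000 + (u - 25)/10 + 5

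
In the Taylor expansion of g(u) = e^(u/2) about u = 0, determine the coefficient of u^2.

g(0) = 1
g′(0) = 1/2
g′′(0) = 1/4

1/8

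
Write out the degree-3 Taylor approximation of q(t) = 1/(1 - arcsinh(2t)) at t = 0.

20*t^3/3 + 4*t^2 + 2*t + 1

Let u equal the inner series; expand the outer function in u and truncate.
q(0) = 1
q′(0) = 2
q′′(0) = 8
q′′′(0) = 40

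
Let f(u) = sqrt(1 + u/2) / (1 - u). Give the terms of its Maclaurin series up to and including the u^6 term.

Write out both Maclaurin series and multiply, keeping only the needed powers.

5*2^(437/461)*3^(115/461)*5^(5/461)*7^(364/461)*u^6/49 + 10035*u^5/8192 + 2507*u^4/2048 + 157*u^3/128 + 39*u^2/32 + 5*u/4 + 1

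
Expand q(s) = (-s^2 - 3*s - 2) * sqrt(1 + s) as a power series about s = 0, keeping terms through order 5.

Shift and add copies of the series according to the polynomial's terms.
[s^0] = -2;  [s^1] = -4;  [s^2] = -9/4;  [s^3] = -1/4;  [s^4] = 1/64;  [s^5] = 0.

s^4/64 - s^3/4 - 9*s^2/4 - 4*s - 2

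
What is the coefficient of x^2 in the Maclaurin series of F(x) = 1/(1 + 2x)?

4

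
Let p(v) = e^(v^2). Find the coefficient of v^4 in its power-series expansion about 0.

1/2

p(0) = 1
p′(0) = 0
p′′(0) = 2
p′′′(0) = 0
p^(4)(0) = 12
Dividing each by k! gives the coefficients c_0, ..., c_4.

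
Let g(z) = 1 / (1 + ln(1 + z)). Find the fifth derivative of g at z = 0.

Write 1/(1+u) = 1 - u + u^2 - u^3 + ... and substitute the series for u.
The coefficient of z^5 in the expansion is -347/60, so g^(5)(0) = 5! * (-347/60) = -694.

-694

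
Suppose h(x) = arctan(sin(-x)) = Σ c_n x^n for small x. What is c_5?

-3/8

Let u equal the inner series; expand the outer function in u and truncate.
h(0) = 0
h′(0) = -1
h′′(0) = 0
h′′′(0) = 3
h^(4)(0) = 0
h^(5)(0) = -45
So c_5 = h^(5)(0)/5! = -3/8.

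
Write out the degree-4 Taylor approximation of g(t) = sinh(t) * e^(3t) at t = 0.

5*t^4 + 14*t^3/3 + 3*t^2 + t

Take the Cauchy product of the two expansions.
g(0) = 0
g′(0) = 1
g′′(0) = 6
g′′′(0) = 28
g^(4)(0) = 120
Then c_k = g^(k)(0)/k! gives each Taylor coefficient.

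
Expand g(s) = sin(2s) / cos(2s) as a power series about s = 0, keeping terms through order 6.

64*s^5/15 + 8*s^3/3 + 2*s

Divide the numerator series by the denominator series (power-series long division).
[s^0] = 0;  [s^1] = 2;  [s^2] = 0;  [s^3] = 8/3;  [s^4] = 0;  [s^5] = 64/15;  [s^6] = 0.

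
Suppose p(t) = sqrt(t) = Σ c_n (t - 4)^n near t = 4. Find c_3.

1/512

p(4) = 2
p′(4) = 1/4
p′′(4) = -1/32
p′′′(4) = 3/256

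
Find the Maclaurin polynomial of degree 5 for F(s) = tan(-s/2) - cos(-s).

Combine the two series term by term.
F(0) = -1
F′(0) = -1/2
F′′(0) = 1
F′′′(0) = -1/4
F^(4)(0) = -1
F^(5)(0) = -1/2
Dividing each by k! gives the coefficients c_0, ..., c_5.

-s^5/240 - s^4/24 - s^3/24 + s^2/2 - s/2 - 1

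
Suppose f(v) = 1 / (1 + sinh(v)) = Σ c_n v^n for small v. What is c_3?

Write 1/(1+u) = 1 - u + u^2 - u^3 + ... and substitute the series for u.
[v^0] = 1;  [v^1] = -1;  [v^2] = 1;  [v^3] = -7/6.
So c_3 = f′′′(0)/3! = -7/6.

-7/6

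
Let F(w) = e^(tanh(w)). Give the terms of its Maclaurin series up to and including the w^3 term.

Plug the Maclaurin series of the inner function into that of the outer and collect terms.
F(0) = 1
F′(0) = 1
F′′(0) = 1
F′′′(0) = -1
Dividing each by k! gives the coefficients c_0, ..., c_3.

-w^3/6 + w^2/2 + w + 1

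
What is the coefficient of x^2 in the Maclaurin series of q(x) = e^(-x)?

q(0) = 1
q′(0) = -1
q′′(0) = 1

1/2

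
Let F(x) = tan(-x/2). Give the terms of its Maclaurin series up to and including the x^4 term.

-x^3/24 - x/2

F(0) = 0
F′(0) = -1/2
F′′(0) = 0
F′′′(0) = -1/4
F^(4)(0) = 0
The Taylor polynomial is Σ F^(k)(0)/k! · x^k.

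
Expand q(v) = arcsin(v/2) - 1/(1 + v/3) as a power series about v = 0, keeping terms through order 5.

Combine the two series term by term.
q(0) = -1
q′(0) = 5/6
q′′(0) = -2/9
q′′′(0) = 25/72
q^(4)(0) = -8/27
q^(5)(0) = 2009/2592

2009*v^5/311040 - v^4/81 + 25*v^3/432 - v^2/9 + 5*v/6 - 1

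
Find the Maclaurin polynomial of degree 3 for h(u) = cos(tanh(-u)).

1 - u^2/2

Plug the Maclaurin series of the inner function into that of the outer and collect terms.
h(0) = 1
h′(0) = 0
h′′(0) = -1
h′′′(0) = 0
Dividing each by k! gives the coefficients c_0, ..., c_3.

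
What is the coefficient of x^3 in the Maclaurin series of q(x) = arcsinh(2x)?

Use the known series and substitute for the argument.
q(0) = 0
q′(0) = 2
q′′(0) = 0
q′′′(0) = -8

-4/3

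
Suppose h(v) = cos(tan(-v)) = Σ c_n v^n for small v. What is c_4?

Substitute the inner expansion into the outer series and collect powers.
h(0) = 1
h′(0) = 0
h′′(0) = -1
h′′′(0) = 0
h^(4)(0) = -7
So c_4 = h^(4)(0)/4! = -7/24.

-7/24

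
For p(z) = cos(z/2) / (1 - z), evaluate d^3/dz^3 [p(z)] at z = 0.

21/4

Write out both Maclaurin series and multiply, keeping only the needed powers.
The coefficient of z^3 in the expansion is 7/8, so p′′′(0) = 3! * (7/8) = 21/4.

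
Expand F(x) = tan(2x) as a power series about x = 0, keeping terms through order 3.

F(0) = 0
F′(0) = 2
F′′(0) = 0
F′′′(0) = 16
Dividing each by k! gives the coefficients c_0, ..., c_3.

8*x^3/3 + 2*x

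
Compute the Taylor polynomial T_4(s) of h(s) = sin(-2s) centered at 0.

4*s^3/3 - 2*s

h(0) = 0
h′(0) = -2
h′′(0) = 0
h′′′(0) = 8
h^(4)(0) = 0
Dividing each by k! gives the coefficients c_0, ..., c_4.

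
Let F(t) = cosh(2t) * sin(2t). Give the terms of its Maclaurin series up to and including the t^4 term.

8*t^3/3 + 2*t

Write out both Maclaurin series and multiply, keeping only the needed powers.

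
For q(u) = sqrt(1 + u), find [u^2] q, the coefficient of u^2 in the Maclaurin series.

q(0) = 1
q′(0) = 1/2
q′′(0) = -1/4
So c_2 = q′′(0)/2! = -1/8.

-1/8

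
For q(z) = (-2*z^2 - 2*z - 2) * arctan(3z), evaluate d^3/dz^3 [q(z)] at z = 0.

72

Distribute the polynomial across the series and collect like powers.
The coefficient of z^3 in the expansion is 12, so q′′′(0) = 3! * (12) = 72.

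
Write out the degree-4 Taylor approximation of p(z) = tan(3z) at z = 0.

Apply the Taylor formula c_k = f^(k)(a)/k!.
[z^0] = 0;  [z^1] = 3;  [z^2] = 0;  [z^3] = 9;  [z^4] = 0.

9*z^3 + 3*z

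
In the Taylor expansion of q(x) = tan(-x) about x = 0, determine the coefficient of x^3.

Differentiate repeatedly and evaluate at the center.
q(0) = 0
q′(0) = -1
q′′(0) = 0
q′′′(0) = -2
So c_3 = q′′′(0)/3! = -1/3.

-1/3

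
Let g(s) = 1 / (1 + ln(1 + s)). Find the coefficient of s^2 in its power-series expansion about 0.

Write 1/(1+u) = 1 - u + u^2 - u^3 + ... and substitute the series for u.
g(0) = 1
g′(0) = -1
g′′(0) = 3
So c_2 = g′′(0)/2! = 3/2.

3/2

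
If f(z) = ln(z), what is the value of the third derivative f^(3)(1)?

2

From the series, [(z - 1)^3] f = 1/3; multiply by 3! = 6 to get 2.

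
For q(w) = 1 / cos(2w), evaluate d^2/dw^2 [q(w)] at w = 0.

Invert the denominator's series and multiply.
The coefficient of w^2 in the expansion is 2, so q′′(0) = 2! * (2) = 4.

4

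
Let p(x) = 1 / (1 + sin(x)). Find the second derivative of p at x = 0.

2

Use the geometric series for the reciprocal, then substitute.
From the series, [x^2] p = 1; multiply by 2! = 2 to get 2.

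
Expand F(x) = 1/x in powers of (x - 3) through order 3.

-(x - 3)^3/81 + (x - 3)^2/27 - (x - 3)/9 + 1/3

F(3) = 1/3
F′(3) = -1/9
F′′(3) = 2/27
F′′′(3) = -2/27
Then c_k = F^(k)(3)/k! gives each Taylor coefficient.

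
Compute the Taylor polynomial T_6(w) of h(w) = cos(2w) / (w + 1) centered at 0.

Multiply the numerator's expansion by the denominator's geometric series.

-19*w^6/45 + w^5/3 - w^4/3 + w^3 - w^2 - w + 1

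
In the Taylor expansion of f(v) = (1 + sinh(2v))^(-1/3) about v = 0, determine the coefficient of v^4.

848/243

Let u equal the inner series; expand the outer function in u and truncate.
[v^0] = 1;  [v^1] = -2/3;  [v^2] = 8/9;  [v^3] = -148/81;  [v^4] = 848/243.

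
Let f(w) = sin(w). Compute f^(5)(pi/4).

sqrt(2)/2

Compute the successive derivatives at the expansion point and divide by k!.
From the series, [(w - pi/4)^5] f = sqrt(2)/240; multiply by 5! = 120 to get sqrt(2)/2.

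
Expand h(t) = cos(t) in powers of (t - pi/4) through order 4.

sqrt(2)*(t - pi/4)^4/48 + sqrt(2)*(t - pi/4)^3/12 - sqrt(2)*(t - pi/4)^2/4 - sqrt(2)*(t - pi/4)/2 + sqrt(2)/2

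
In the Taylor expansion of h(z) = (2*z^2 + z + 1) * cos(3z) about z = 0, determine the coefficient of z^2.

-5/2

Distribute the polynomial across the series and collect like powers.
h(0) = 1
h′(0) = 1
h′′(0) = -5
So c_2 = h′′(0)/2! = -5/2.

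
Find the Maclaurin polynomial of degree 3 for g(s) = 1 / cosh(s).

Invert the denominator's series and multiply.
[s^0] = 1;  [s^1] = 0;  [s^2] = -1/2;  [s^3] = 0.

1 - s^2/2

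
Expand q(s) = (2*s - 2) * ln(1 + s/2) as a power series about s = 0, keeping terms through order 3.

-s^3/3 + 5*s^2/4 - s

Multiply each power in the prefactor through the base expansion.
[s^0] = 0;  [s^1] = -1;  [s^2] = 5/4;  [s^3] = -1/3.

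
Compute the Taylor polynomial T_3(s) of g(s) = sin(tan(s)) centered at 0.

s^3/6 + s

Substitute the inner expansion into the outer series and collect powers.
[s^0] = 0;  [s^1] = 1;  [s^2] = 0;  [s^3] = 1/6.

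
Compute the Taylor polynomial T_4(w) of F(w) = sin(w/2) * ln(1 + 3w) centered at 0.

71*w^4/16 - 9*w^3/4 + 3*w^2/2

Expand each factor separately, then convolve coefficients.
F(0) = 0
F′(0) = 0
F′′(0) = 3
F′′′(0) = -27/2
F^(4)(0) = 213/2
Dividing each by k! gives the coefficients c_0, ..., c_4.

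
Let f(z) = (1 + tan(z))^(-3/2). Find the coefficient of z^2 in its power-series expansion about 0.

15/8

Let u equal the inner series; expand the outer function in u and truncate.
[z^0] = 1;  [z^1] = -3/2;  [z^2] = 15/8.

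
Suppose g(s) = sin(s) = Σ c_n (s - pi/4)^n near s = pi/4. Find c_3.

c_3 = g′′′(pi/4)/3! = -sqrt(2)/12.

-sqrt(2)/12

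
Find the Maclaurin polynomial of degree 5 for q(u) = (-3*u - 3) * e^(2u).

Distribute the polynomial across the series and collect like powers.
q(0) = -3
q′(0) = -9
q′′(0) = -24
q′′′(0) = -60
q^(4)(0) = -144
q^(5)(0) = -336
Then c_k = q^(k)(0)/k! gives each Taylor coefficient.

-14*u^5/5 - 6*u^4 - 10*u^3 - 12*u^2 - 9*u - 3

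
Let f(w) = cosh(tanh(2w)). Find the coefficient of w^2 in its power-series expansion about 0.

Substitute the inner expansion into the outer series and collect powers.
So c_2 = f′′(0)/2! = 2.

2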